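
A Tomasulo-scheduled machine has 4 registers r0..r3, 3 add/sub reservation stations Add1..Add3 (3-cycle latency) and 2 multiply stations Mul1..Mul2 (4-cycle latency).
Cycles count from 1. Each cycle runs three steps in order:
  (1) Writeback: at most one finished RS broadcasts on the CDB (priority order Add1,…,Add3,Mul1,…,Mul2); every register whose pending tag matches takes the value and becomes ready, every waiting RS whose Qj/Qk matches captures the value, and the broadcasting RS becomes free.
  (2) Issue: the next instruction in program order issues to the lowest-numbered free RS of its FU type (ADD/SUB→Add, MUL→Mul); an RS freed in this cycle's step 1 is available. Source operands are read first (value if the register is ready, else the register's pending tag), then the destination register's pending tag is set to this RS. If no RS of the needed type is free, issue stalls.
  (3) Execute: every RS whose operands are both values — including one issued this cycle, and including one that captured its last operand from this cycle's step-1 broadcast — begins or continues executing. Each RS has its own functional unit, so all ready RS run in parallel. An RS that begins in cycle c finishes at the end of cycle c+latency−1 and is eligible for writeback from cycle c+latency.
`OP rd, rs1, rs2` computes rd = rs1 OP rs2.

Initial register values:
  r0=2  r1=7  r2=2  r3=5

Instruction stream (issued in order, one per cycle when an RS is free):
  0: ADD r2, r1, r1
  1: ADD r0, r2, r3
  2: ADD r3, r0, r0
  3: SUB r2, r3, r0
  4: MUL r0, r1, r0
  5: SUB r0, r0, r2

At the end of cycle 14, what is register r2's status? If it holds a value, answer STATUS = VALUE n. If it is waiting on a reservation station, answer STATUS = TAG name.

STATUS = VALUE 19

c1: issue ADD r2<-Add1 | r0:2,r1:7,r2:Add1,r3:5
c2: issue ADD r0<-Add2 | r0:Add2,r1:7,r2:Add1,r3:5
c3: issue ADD r3<-Add3 | r0:Add2,r1:7,r2:Add1,r3:Add3
c4: CDB Add1=14; issue SUB r2<-Add1 | r0:Add2,r1:7,r2:Add1,r3:Add3
c5: issue MUL r0<-Mul1 | r0:Mul1,r1:7,r2:Add1,r3:Add3
c6: stall | r0:Mul1,r1:7,r2:Add1,r3:Add3
c7: CDB Add2=19; issue SUB r0<-Add2 | r0:Add2,r1:7,r2:Add1,r3:Add3
c8: - | r0:Add2,r1:7,r2:Add1,r3:Add3
c9: - | r0:Add2,r1:7,r2:Add1,r3:Add3
c10: CDB Add3=38 | r0:Add2,r1:7,r2:Add1,r3:38
c11: CDB Mul1=133 | r0:Add2,r1:7,r2:Add1,r3:38
c12: - | r0:Add2,r1:7,r2:Add1,r3:38
c13: CDB Add1=19 | r0:Add2,r1:7,r2:19,r3:38
c14: - | r0:Add2,r1:7,r2:19,r3:38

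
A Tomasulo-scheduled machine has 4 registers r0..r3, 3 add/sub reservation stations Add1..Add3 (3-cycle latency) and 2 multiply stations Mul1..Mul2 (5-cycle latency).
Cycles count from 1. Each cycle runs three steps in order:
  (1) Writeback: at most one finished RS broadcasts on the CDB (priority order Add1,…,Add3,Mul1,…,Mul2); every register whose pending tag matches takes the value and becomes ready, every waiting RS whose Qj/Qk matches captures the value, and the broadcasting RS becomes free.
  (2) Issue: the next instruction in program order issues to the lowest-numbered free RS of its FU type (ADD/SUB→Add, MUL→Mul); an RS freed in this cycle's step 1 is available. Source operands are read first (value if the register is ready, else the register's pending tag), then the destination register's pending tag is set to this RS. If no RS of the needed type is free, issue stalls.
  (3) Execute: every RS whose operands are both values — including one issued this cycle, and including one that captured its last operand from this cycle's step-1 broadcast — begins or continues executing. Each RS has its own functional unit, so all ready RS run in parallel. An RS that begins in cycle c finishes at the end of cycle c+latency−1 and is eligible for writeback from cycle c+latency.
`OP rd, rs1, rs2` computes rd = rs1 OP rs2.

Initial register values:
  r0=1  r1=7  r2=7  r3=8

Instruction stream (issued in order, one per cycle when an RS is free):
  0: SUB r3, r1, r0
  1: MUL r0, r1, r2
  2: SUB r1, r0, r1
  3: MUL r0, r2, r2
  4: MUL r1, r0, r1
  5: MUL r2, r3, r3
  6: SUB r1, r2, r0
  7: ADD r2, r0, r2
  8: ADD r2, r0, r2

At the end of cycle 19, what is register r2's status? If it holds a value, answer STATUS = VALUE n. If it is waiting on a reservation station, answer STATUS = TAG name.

STATUS = TAG Add3

c1: issue SUB r3<-Add1 | r0:1,r1:7,r2:7,r3:Add1
c2: issue MUL r0<-Mul1 | r0:Mul1,r1:7,r2:7,r3:Add1
c3: issue SUB r1<-Add2 | r0:Mul1,r1:Add2,r2:7,r3:Add1
c4: CDB Add1=6; issue MUL r0<-Mul2 | r0:Mul2,r1:Add2,r2:7,r3:6
c5: stall | r0:Mul2,r1:Add2,r2:7,r3:6
c6: stall | r0:Mul2,r1:Add2,r2:7,r3:6
c7: CDB Mul1=49; issue MUL r1<-Mul1 | r0:Mul2,r1:Mul1,r2:7,r3:6
c8: stall | r0:Mul2,r1:Mul1,r2:7,r3:6
c9: CDB Mul2=49; issue MUL r2<-Mul2 | r0:49,r1:Mul1,r2:Mul2,r3:6
c10: CDB Add2=42; issue SUB r1<-Add1 | r0:49,r1:Add1,r2:Mul2,r3:6
c11: issue ADD r2<-Add2 | r0:49,r1:Add1,r2:Add2,r3:6
c12: issue ADD r2<-Add3 | r0:49,r1:Add1,r2:Add3,r3:6
c13: - | r0:49,r1:Add1,r2:Add3,r3:6
c14: CDB Mul2=36 | r0:49,r1:Add1,r2:Add3,r3:6
c15: CDB Mul1=2058 | r0:49,r1:Add1,r2:Add3,r3:6
c16: - | r0:49,r1:Add1,r2:Add3,r3:6
c17: CDB Add1=-13 | r0:49,r1:-13,r2:Add3,r3:6
c18: CDB Add2=85 | r0:49,r1:-13,r2:Add3,r3:6
c19: - | r0:49,r1:-13,r2:Add3,r3:6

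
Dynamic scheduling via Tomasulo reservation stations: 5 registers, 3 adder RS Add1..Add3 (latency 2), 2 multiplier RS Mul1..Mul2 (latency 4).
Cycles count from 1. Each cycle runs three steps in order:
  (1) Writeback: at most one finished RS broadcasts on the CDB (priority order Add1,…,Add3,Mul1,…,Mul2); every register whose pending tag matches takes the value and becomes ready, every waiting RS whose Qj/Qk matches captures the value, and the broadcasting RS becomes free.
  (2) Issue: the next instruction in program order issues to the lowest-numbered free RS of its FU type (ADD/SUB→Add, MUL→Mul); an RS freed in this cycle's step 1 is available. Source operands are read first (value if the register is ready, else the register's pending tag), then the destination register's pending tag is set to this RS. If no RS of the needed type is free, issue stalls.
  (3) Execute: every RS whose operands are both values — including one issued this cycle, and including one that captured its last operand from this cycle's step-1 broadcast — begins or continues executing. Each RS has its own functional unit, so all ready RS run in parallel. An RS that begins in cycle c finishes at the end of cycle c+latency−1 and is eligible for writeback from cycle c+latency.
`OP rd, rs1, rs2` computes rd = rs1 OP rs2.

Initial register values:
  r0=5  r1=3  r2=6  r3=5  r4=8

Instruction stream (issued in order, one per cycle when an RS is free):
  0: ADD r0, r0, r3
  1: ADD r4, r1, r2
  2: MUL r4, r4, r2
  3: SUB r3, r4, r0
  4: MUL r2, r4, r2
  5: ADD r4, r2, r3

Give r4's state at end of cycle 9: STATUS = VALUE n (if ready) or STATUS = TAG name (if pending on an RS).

  c1: issue ADD r0<-Add1  regs: r0:Add1,r1:3,r2:6,r3:5,r4:8
  c2: issue ADD r4<-Add2  regs: r0:Add1,r1:3,r2:6,r3:5,r4:Add2
  c3: CDB Add1=10; issue MUL r4<-Mul1  regs: r0:10,r1:3,r2:6,r3:5,r4:Mul1
  c4: CDB Add2=9; issue SUB r3<-Add1  regs: r0:10,r1:3,r2:6,r3:Add1,r4:Mul1
  c5: issue MUL r2<-Mul2  regs: r0:10,r1:3,r2:Mul2,r3:Add1,r4:Mul1
  c6: issue ADD r4<-Add2  regs: r0:10,r1:3,r2:Mul2,r3:Add1,r4:Add2
  c7: -  regs: r0:10,r1:3,r2:Mul2,r3:Add1,r4:Add2
  c8: CDB Mul1=54  regs: r0:10,r1:3,r2:Mul2,r3:Add1,r4:Add2
  c9: -  regs: r0:10,r1:3,r2:Mul2,r3:Add1,r4:Add2

STATUS = TAG Add2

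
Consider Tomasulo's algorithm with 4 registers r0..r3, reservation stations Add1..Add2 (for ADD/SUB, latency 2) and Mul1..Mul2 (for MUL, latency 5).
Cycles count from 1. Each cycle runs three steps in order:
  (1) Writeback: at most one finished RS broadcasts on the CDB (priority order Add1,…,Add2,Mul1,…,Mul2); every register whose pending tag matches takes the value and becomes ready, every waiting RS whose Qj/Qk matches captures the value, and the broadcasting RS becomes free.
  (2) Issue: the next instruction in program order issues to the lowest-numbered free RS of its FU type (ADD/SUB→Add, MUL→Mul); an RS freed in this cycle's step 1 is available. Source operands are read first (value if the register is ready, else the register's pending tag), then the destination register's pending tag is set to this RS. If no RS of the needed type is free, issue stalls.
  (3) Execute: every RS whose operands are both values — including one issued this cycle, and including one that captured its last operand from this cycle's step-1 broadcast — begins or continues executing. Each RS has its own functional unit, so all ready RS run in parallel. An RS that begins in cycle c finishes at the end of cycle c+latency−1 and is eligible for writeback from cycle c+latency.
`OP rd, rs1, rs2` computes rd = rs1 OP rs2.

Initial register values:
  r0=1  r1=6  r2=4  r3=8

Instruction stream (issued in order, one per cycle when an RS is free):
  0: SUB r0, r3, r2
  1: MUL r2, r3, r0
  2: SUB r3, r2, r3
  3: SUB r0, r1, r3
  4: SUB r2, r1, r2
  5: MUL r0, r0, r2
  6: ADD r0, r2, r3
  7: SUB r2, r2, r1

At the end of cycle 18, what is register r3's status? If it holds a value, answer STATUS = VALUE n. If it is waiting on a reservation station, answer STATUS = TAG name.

STATUS = VALUE 24

c1: issue SUB r0<-Add1 | r0:Add1,r1:6,r2:4,r3:8
c2: issue MUL r2<-Mul1 | r0:Add1,r1:6,r2:Mul1,r3:8
c3: CDB Add1=4; issue SUB r3<-Add1 | r0:4,r1:6,r2:Mul1,r3:Add1
c4: issue SUB r0<-Add2 | r0:Add2,r1:6,r2:Mul1,r3:Add1
c5: stall | r0:Add2,r1:6,r2:Mul1,r3:Add1
c6: stall | r0:Add2,r1:6,r2:Mul1,r3:Add1
c7: stall | r0:Add2,r1:6,r2:Mul1,r3:Add1
c8: CDB Mul1=32; stall | r0:Add2,r1:6,r2:32,r3:Add1
c9: stall | r0:Add2,r1:6,r2:32,r3:Add1
c10: CDB Add1=24; issue SUB r2<-Add1 | r0:Add2,r1:6,r2:Add1,r3:24
c11: issue MUL r0<-Mul1 | r0:Mul1,r1:6,r2:Add1,r3:24
c12: CDB Add1=-26; issue ADD r0<-Add1 | r0:Add1,r1:6,r2:-26,r3:24
c13: CDB Add2=-18; issue SUB r2<-Add2 | r0:Add1,r1:6,r2:Add2,r3:24
c14: CDB Add1=-2 | r0:-2,r1:6,r2:Add2,r3:24
c15: CDB Add2=-32 | r0:-2,r1:6,r2:-32,r3:24
c16: - | r0:-2,r1:6,r2:-32,r3:24
c17: - | r0:-2,r1:6,r2:-32,r3:24
c18: CDB Mul1=468 | r0:-2,r1:6,r2:-32,r3:24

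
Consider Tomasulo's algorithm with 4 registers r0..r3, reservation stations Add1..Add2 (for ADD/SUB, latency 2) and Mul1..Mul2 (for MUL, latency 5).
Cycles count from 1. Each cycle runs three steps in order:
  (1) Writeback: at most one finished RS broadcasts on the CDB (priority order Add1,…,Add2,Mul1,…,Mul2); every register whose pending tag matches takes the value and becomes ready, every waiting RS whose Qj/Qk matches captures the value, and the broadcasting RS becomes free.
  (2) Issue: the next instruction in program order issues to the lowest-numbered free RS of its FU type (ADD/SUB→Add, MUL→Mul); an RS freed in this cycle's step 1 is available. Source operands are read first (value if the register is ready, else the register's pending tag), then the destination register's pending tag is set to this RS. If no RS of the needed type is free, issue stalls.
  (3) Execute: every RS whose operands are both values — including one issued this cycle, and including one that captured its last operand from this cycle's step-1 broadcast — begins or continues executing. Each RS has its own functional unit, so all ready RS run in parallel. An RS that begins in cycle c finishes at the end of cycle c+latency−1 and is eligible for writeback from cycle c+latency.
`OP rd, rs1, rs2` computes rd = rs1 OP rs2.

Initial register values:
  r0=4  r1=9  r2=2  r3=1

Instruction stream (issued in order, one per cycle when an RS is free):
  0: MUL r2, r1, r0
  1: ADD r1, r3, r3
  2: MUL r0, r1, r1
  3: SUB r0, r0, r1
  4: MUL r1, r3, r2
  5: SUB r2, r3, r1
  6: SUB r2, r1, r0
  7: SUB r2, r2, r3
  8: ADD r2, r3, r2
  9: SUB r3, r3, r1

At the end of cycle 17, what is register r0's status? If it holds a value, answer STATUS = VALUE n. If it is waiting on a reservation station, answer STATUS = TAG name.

STATUS = VALUE 2

c1: issue MUL r2<-Mul1 | r0:4,r1:9,r2:Mul1,r3:1
c2: issue ADD r1<-Add1 | r0:4,r1:Add1,r2:Mul1,r3:1
c3: issue MUL r0<-Mul2 | r0:Mul2,r1:Add1,r2:Mul1,r3:1
c4: CDB Add1=2; issue SUB r0<-Add1 | r0:Add1,r1:2,r2:Mul1,r3:1
c5: stall | r0:Add1,r1:2,r2:Mul1,r3:1
c6: CDB Mul1=36; issue MUL r1<-Mul1 | r0:Add1,r1:Mul1,r2:36,r3:1
c7: issue SUB r2<-Add2 | r0:Add1,r1:Mul1,r2:Add2,r3:1
c8: stall | r0:Add1,r1:Mul1,r2:Add2,r3:1
c9: CDB Mul2=4; stall | r0:Add1,r1:Mul1,r2:Add2,r3:1
c10: stall | r0:Add1,r1:Mul1,r2:Add2,r3:1
c11: CDB Add1=2; issue SUB r2<-Add1 | r0:2,r1:Mul1,r2:Add1,r3:1
c12: CDB Mul1=36; stall | r0:2,r1:36,r2:Add1,r3:1
c13: stall | r0:2,r1:36,r2:Add1,r3:1
c14: CDB Add1=34; issue SUB r2<-Add1 | r0:2,r1:36,r2:Add1,r3:1
c15: CDB Add2=-35; issue ADD r2<-Add2 | r0:2,r1:36,r2:Add2,r3:1
c16: CDB Add1=33; issue SUB r3<-Add1 | r0:2,r1:36,r2:Add2,r3:Add1
c17: - | r0:2,r1:36,r2:Add2,r3:Add1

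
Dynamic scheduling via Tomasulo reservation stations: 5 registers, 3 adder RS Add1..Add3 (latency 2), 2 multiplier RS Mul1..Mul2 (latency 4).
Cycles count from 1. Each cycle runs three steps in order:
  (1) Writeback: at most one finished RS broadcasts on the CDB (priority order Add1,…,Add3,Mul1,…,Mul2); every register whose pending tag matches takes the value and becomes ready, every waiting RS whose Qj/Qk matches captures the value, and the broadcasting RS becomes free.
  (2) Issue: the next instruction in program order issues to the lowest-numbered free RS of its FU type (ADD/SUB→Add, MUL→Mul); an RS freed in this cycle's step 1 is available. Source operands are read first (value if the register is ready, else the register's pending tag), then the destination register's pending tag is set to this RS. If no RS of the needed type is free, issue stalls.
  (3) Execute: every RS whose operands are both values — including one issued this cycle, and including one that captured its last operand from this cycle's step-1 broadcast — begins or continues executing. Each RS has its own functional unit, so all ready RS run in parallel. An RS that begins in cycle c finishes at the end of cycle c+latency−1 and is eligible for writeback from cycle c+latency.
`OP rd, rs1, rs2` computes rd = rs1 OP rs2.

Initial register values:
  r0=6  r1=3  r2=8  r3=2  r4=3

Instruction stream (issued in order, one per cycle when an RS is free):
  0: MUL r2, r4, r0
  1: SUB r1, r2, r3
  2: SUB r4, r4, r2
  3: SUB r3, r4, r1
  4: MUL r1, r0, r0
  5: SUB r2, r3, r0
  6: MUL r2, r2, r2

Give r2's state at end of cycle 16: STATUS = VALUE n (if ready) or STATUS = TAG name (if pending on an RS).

STATUS = VALUE 1369

c1: issue MUL r2<-Mul1 | r0:6,r1:3,r2:Mul1,r3:2,r4:3
c2: issue SUB r1<-Add1 | r0:6,r1:Add1,r2:Mul1,r3:2,r4:3
c3: issue SUB r4<-Add2 | r0:6,r1:Add1,r2:Mul1,r3:2,r4:Add2
c4: issue SUB r3<-Add3 | r0:6,r1:Add1,r2:Mul1,r3:Add3,r4:Add2
c5: CDB Mul1=18; issue MUL r1<-Mul1 | r0:6,r1:Mul1,r2:18,r3:Add3,r4:Add2
c6: stall | r0:6,r1:Mul1,r2:18,r3:Add3,r4:Add2
c7: CDB Add1=16; issue SUB r2<-Add1 | r0:6,r1:Mul1,r2:Add1,r3:Add3,r4:Add2
c8: CDB Add2=-15; issue MUL r2<-Mul2 | r0:6,r1:Mul1,r2:Mul2,r3:Add3,r4:-15
c9: CDB Mul1=36 | r0:6,r1:36,r2:Mul2,r3:Add3,r4:-15
c10: CDB Add3=-31 | r0:6,r1:36,r2:Mul2,r3:-31,r4:-15
c11: - | r0:6,r1:36,r2:Mul2,r3:-31,r4:-15
c12: CDB Add1=-37 | r0:6,r1:36,r2:Mul2,r3:-31,r4:-15
c13: - | r0:6,r1:36,r2:Mul2,r3:-31,r4:-15
c14: - | r0:6,r1:36,r2:Mul2,r3:-31,r4:-15
c15: - | r0:6,r1:36,r2:Mul2,r3:-31,r4:-15
c16: CDB Mul2=1369 | r0:6,r1:36,r2:1369,r3:-31,r4:-15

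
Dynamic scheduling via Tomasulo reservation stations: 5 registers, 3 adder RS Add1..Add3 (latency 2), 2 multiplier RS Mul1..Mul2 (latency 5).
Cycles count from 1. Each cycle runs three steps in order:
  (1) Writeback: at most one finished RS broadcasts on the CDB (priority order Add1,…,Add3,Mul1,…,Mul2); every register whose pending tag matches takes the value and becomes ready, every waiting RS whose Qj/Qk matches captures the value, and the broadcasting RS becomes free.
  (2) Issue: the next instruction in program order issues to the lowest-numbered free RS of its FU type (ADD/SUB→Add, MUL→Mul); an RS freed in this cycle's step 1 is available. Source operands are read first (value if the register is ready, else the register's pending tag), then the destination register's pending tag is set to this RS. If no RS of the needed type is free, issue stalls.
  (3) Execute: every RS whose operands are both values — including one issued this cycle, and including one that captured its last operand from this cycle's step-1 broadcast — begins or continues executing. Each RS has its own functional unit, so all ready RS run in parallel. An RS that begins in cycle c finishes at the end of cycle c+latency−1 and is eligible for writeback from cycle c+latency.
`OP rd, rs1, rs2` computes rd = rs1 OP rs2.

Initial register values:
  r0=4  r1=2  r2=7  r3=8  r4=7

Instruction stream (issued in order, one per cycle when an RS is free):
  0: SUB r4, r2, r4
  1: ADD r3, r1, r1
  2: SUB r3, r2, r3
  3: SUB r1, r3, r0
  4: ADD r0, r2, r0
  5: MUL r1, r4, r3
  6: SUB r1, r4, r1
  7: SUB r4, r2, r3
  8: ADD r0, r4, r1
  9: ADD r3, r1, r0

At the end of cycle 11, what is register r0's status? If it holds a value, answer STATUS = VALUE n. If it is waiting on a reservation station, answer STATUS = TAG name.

STATUS = TAG Add3

cycle 1: issue SUB r4<-Add1 // r0:4,r1:2,r2:7,r3:8,r4:Add1
cycle 2: issue ADD r3<-Add2 // r0:4,r1:2,r2:7,r3:Add2,r4:Add1
cycle 3: CDB Add1=0; issue SUB r3<-Add1 // r0:4,r1:2,r2:7,r3:Add1,r4:0
cycle 4: CDB Add2=4; issue SUB r1<-Add2 // r0:4,r1:Add2,r2:7,r3:Add1,r4:0
cycle 5: issue ADD r0<-Add3 // r0:Add3,r1:Add2,r2:7,r3:Add1,r4:0
cycle 6: CDB Add1=3; issue MUL r1<-Mul1 // r0:Add3,r1:Mul1,r2:7,r3:3,r4:0
cycle 7: CDB Add3=11; issue SUB r1<-Add1 // r0:11,r1:Add1,r2:7,r3:3,r4:0
cycle 8: CDB Add2=-1; issue SUB r4<-Add2 // r0:11,r1:Add1,r2:7,r3:3,r4:Add2
cycle 9: issue ADD r0<-Add3 // r0:Add3,r1:Add1,r2:7,r3:3,r4:Add2
cycle 10: CDB Add2=4; issue ADD r3<-Add2 // r0:Add3,r1:Add1,r2:7,r3:Add2,r4:4
cycle 11: CDB Mul1=0 // r0:Add3,r1:Add1,r2:7,r3:Add2,r4:4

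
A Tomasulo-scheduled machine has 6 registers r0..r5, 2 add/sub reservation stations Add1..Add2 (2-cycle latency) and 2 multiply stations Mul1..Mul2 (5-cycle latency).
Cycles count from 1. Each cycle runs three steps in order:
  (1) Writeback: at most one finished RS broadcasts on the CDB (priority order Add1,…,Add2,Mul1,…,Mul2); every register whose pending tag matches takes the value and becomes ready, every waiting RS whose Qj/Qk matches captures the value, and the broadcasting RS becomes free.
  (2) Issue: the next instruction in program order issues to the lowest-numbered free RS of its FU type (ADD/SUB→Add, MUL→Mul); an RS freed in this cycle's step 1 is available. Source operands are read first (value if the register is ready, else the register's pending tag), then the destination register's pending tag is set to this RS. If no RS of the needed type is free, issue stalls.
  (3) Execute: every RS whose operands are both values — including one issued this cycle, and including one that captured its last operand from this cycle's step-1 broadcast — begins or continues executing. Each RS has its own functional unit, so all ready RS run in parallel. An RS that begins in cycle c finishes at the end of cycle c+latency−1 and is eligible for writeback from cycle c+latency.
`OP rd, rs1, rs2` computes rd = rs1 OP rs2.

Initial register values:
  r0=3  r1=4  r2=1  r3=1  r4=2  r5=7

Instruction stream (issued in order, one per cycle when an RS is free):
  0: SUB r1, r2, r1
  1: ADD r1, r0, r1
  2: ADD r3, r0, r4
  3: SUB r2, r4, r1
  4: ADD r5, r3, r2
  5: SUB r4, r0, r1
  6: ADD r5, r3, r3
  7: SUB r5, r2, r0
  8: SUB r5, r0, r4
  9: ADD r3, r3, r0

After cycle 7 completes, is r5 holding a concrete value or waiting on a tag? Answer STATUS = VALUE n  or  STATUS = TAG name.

  c1: issue SUB r1<-Add1  regs: r0:3,r1:Add1,r2:1,r3:1,r4:2,r5:7
  c2: issue ADD r1<-Add2  regs: r0:3,r1:Add2,r2:1,r3:1,r4:2,r5:7
  c3: CDB Add1=-3; issue ADD r3<-Add1  regs: r0:3,r1:Add2,r2:1,r3:Add1,r4:2,r5:7
  c4: stall  regs: r0:3,r1:Add2,r2:1,r3:Add1,r4:2,r5:7
  c5: CDB Add1=5; issue SUB r2<-Add1  regs: r0:3,r1:Add2,r2:Add1,r3:5,r4:2,r5:7
  c6: CDB Add2=0; issue ADD r5<-Add2  regs: r0:3,r1:0,r2:Add1,r3:5,r4:2,r5:Add2
  c7: stall  regs: r0:3,r1:0,r2:Add1,r3:5,r4:2,r5:Add2

STATUS = TAG Add2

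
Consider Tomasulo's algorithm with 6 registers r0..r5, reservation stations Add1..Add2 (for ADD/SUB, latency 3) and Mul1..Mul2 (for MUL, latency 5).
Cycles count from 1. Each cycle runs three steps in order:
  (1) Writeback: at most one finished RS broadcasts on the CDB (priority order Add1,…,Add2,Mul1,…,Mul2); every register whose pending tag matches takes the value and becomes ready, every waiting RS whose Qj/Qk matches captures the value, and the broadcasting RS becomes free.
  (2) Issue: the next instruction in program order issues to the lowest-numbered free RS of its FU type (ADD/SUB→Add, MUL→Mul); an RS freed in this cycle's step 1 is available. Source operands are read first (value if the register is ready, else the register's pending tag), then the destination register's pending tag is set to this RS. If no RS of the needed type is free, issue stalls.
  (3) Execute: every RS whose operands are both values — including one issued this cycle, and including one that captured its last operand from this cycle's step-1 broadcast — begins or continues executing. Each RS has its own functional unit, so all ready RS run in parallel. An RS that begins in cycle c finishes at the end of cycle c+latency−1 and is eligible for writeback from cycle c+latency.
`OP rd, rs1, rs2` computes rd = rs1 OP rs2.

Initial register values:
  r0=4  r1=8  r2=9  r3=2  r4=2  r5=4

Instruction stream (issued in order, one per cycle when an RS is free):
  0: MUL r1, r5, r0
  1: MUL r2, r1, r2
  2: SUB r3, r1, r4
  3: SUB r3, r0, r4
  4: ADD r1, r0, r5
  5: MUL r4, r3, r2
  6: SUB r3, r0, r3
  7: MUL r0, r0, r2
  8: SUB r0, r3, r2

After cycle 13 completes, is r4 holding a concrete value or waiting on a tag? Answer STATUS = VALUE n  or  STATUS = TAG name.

c1: issue MUL r1<-Mul1 | r0:4,r1:Mul1,r2:9,r3:2,r4:2,r5:4
c2: issue MUL r2<-Mul2 | r0:4,r1:Mul1,r2:Mul2,r3:2,r4:2,r5:4
c3: issue SUB r3<-Add1 | r0:4,r1:Mul1,r2:Mul2,r3:Add1,r4:2,r5:4
c4: issue SUB r3<-Add2 | r0:4,r1:Mul1,r2:Mul2,r3:Add2,r4:2,r5:4
c5: stall | r0:4,r1:Mul1,r2:Mul2,r3:Add2,r4:2,r5:4
c6: CDB Mul1=16; stall | r0:4,r1:16,r2:Mul2,r3:Add2,r4:2,r5:4
c7: CDB Add2=2; issue ADD r1<-Add2 | r0:4,r1:Add2,r2:Mul2,r3:2,r4:2,r5:4
c8: issue MUL r4<-Mul1 | r0:4,r1:Add2,r2:Mul2,r3:2,r4:Mul1,r5:4
c9: CDB Add1=14; issue SUB r3<-Add1 | r0:4,r1:Add2,r2:Mul2,r3:Add1,r4:Mul1,r5:4
c10: CDB Add2=8; stall | r0:4,r1:8,r2:Mul2,r3:Add1,r4:Mul1,r5:4
c11: CDB Mul2=144; issue MUL r0<-Mul2 | r0:Mul2,r1:8,r2:144,r3:Add1,r4:Mul1,r5:4
c12: CDB Add1=2; issue SUB r0<-Add1 | r0:Add1,r1:8,r2:144,r3:2,r4:Mul1,r5:4
c13: - | r0:Add1,r1:8,r2:144,r3:2,r4:Mul1,r5:4

STATUS = TAG Mul1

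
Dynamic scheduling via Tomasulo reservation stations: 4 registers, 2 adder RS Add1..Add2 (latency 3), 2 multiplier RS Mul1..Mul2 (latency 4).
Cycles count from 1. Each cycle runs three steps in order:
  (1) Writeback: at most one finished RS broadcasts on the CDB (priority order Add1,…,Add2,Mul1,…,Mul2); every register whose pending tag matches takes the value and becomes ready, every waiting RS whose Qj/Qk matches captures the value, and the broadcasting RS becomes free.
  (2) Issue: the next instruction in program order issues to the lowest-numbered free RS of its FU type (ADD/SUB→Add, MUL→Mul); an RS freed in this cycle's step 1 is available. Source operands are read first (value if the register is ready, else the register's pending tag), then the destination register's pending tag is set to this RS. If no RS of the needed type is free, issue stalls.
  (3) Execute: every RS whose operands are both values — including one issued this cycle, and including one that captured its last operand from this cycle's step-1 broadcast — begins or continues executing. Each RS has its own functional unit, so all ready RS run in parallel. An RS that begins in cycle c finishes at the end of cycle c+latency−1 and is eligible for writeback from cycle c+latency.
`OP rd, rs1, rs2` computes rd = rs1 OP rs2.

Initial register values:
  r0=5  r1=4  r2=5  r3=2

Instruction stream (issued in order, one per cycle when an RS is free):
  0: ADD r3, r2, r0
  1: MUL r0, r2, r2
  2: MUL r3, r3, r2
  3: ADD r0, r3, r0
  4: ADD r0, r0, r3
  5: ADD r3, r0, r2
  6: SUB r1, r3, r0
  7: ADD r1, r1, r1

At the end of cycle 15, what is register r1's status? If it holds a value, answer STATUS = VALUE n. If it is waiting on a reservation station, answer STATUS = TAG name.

cycle 1: issue ADD r3<-Add1 // r0:5,r1:4,r2:5,r3:Add1
cycle 2: issue MUL r0<-Mul1 // r0:Mul1,r1:4,r2:5,r3:Add1
cycle 3: issue MUL r3<-Mul2 // r0:Mul1,r1:4,r2:5,r3:Mul2
cycle 4: CDB Add1=10; issue ADD r0<-Add1 // r0:Add1,r1:4,r2:5,r3:Mul2
cycle 5: issue ADD r0<-Add2 // r0:Add2,r1:4,r2:5,r3:Mul2
cycle 6: CDB Mul1=25; stall // r0:Add2,r1:4,r2:5,r3:Mul2
cycle 7: stall // r0:Add2,r1:4,r2:5,r3:Mul2
cycle 8: CDB Mul2=50; stall // r0:Add2,r1:4,r2:5,r3:50
cycle 9: stall // r0:Add2,r1:4,r2:5,r3:50
cycle 10: stall // r0:Add2,r1:4,r2:5,r3:50
cycle 11: CDB Add1=75; issue ADD r3<-Add1 // r0:Add2,r1:4,r2:5,r3:Add1
cycle 12: stall // r0:Add2,r1:4,r2:5,r3:Add1
cycle 13: stall // r0:Add2,r1:4,r2:5,r3:Add1
cycle 14: CDB Add2=125; issue SUB r1<-Add2 // r0:125,r1:Add2,r2:5,r3:Add1
cycle 15: stall // r0:125,r1:Add2,r2:5,r3:Add1

STATUS = TAG Add2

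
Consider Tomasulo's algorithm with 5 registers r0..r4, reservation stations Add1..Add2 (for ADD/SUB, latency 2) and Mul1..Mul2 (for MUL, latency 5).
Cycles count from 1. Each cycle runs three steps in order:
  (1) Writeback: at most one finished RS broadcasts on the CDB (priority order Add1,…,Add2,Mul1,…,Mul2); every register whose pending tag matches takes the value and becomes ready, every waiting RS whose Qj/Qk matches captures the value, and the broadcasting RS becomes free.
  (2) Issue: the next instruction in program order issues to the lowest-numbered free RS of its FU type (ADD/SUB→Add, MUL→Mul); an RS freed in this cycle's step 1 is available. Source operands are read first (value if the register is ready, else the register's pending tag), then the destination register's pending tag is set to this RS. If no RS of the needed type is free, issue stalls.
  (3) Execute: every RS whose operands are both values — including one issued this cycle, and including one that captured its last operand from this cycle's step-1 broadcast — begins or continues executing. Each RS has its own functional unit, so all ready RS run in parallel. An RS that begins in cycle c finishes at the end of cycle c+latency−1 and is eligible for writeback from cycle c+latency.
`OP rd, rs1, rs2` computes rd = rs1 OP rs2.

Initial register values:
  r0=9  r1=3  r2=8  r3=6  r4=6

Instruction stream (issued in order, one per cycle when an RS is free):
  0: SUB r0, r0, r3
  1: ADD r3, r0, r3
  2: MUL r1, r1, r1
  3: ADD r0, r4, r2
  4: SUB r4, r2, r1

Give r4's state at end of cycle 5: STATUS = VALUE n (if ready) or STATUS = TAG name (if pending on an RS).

c1: issue SUB r0<-Add1 | r0:Add1,r1:3,r2:8,r3:6,r4:6
c2: issue ADD r3<-Add2 | r0:Add1,r1:3,r2:8,r3:Add2,r4:6
c3: CDB Add1=3; issue MUL r1<-Mul1 | r0:3,r1:Mul1,r2:8,r3:Add2,r4:6
c4: issue ADD r0<-Add1 | r0:Add1,r1:Mul1,r2:8,r3:Add2,r4:6
c5: CDB Add2=9; issue SUB r4<-Add2 | r0:Add1,r1:Mul1,r2:8,r3:9,r4:Add2

STATUS = TAG Add2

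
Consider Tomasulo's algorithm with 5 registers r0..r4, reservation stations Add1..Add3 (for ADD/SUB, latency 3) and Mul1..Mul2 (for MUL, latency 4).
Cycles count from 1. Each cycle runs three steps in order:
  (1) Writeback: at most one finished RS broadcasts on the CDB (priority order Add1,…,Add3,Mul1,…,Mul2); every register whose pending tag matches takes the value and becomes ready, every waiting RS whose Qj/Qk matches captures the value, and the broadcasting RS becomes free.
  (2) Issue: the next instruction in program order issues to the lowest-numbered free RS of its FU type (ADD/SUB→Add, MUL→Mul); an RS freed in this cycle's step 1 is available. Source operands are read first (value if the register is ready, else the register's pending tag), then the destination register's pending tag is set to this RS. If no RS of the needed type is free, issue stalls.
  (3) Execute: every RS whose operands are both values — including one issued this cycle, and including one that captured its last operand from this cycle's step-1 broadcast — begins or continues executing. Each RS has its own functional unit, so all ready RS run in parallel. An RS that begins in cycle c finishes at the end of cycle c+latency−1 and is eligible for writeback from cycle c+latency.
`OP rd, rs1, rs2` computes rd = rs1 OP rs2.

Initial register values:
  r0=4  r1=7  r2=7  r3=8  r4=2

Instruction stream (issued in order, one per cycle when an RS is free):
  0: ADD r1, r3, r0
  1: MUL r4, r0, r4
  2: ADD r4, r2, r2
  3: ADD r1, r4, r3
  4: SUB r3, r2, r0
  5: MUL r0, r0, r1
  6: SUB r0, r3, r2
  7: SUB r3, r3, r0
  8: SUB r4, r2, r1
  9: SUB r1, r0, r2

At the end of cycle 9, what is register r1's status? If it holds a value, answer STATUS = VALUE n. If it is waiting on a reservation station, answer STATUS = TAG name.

STATUS = VALUE 22

cycle 1: issue ADD r1<-Add1 // r0:4,r1:Add1,r2:7,r3:8,r4:2
cycle 2: issue MUL r4<-Mul1 // r0:4,r1:Add1,r2:7,r3:8,r4:Mul1
cycle 3: issue ADD r4<-Add2 // r0:4,r1:Add1,r2:7,r3:8,r4:Add2
cycle 4: CDB Add1=12; issue ADD r1<-Add1 // r0:4,r1:Add1,r2:7,r3:8,r4:Add2
cycle 5: issue SUB r3<-Add3 // r0:4,r1:Add1,r2:7,r3:Add3,r4:Add2
cycle 6: CDB Add2=14; issue MUL r0<-Mul2 // r0:Mul2,r1:Add1,r2:7,r3:Add3,r4:14
cycle 7: CDB Mul1=8; issue SUB r0<-Add2 // r0:Add2,r1:Add1,r2:7,r3:Add3,r4:14
cycle 8: CDB Add3=3; issue SUB r3<-Add3 // r0:Add2,r1:Add1,r2:7,r3:Add3,r4:14
cycle 9: CDB Add1=22; issue SUB r4<-Add1 // r0:Add2,r1:22,r2:7,r3:Add3,r4:Add1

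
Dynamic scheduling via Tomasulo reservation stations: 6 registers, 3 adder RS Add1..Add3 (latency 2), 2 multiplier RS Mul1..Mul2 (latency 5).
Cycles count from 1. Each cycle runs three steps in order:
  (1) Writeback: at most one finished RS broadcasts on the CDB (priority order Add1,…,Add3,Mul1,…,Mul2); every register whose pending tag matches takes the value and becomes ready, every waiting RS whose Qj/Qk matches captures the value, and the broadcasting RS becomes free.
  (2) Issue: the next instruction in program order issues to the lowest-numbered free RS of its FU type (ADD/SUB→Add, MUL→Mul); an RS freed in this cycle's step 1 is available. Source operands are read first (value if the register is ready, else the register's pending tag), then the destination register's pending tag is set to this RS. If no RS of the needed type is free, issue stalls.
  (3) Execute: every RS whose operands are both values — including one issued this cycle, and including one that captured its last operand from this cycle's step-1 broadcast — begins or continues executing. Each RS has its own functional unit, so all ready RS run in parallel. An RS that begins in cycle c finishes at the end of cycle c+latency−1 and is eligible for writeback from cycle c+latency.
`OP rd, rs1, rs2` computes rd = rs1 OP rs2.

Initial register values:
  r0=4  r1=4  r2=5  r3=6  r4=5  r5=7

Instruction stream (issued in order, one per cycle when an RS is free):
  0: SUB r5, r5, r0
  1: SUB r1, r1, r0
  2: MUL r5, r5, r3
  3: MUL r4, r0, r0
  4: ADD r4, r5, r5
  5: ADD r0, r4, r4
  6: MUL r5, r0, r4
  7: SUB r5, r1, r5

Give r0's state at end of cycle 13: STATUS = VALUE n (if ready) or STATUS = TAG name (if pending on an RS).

cycle 1: issue SUB r5<-Add1 // r0:4,r1:4,r2:5,r3:6,r4:5,r5:Add1
cycle 2: issue SUB r1<-Add2 // r0:4,r1:Add2,r2:5,r3:6,r4:5,r5:Add1
cycle 3: CDB Add1=3; issue MUL r5<-Mul1 // r0:4,r1:Add2,r2:5,r3:6,r4:5,r5:Mul1
cycle 4: CDB Add2=0; issue MUL r4<-Mul2 // r0:4,r1:0,r2:5,r3:6,r4:Mul2,r5:Mul1
cycle 5: issue ADD r4<-Add1 // r0:4,r1:0,r2:5,r3:6,r4:Add1,r5:Mul1
cycle 6: issue ADD r0<-Add2 // r0:Add2,r1:0,r2:5,r3:6,r4:Add1,r5:Mul1
cycle 7: stall // r0:Add2,r1:0,r2:5,r3:6,r4:Add1,r5:Mul1
cycle 8: CDB Mul1=18; issue MUL r5<-Mul1 // r0:Add2,r1:0,r2:5,r3:6,r4:Add1,r5:Mul1
cycle 9: CDB Mul2=16; issue SUB r5<-Add3 // r0:Add2,r1:0,r2:5,r3:6,r4:Add1,r5:Add3
cycle 10: CDB Add1=36 // r0:Add2,r1:0,r2:5,r3:6,r4:36,r5:Add3
cycle 11: - // r0:Add2,r1:0,r2:5,r3:6,r4:36,r5:Add3
cycle 12: CDB Add2=72 // r0:72,r1:0,r2:5,r3:6,r4:36,r5:Add3
cycle 13: - // r0:72,r1:0,r2:5,r3:6,r4:36,r5:Add3

STATUS = VALUE 72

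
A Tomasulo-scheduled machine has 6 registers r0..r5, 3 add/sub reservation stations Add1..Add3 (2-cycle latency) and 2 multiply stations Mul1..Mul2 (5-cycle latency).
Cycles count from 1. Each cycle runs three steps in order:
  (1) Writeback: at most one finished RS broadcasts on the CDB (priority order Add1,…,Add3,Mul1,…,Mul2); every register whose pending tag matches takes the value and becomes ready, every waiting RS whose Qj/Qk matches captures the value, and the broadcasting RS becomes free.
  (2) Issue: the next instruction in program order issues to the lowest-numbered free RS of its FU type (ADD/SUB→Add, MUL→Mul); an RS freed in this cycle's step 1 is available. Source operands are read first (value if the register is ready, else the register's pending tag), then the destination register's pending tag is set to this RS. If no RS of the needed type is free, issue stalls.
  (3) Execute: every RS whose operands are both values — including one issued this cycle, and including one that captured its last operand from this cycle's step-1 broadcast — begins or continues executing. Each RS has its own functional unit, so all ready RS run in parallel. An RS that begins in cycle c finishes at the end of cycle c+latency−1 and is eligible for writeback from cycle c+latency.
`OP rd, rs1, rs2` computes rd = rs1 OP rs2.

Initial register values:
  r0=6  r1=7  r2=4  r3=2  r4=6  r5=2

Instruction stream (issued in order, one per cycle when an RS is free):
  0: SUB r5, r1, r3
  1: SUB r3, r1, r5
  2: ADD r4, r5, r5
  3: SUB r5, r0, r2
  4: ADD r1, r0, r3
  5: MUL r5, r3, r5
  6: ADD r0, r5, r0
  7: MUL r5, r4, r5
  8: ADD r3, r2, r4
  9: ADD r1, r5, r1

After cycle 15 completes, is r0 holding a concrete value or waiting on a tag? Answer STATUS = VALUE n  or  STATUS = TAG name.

c1: issue SUB r5<-Add1 | r0:6,r1:7,r2:4,r3:2,r4:6,r5:Add1
c2: issue SUB r3<-Add2 | r0:6,r1:7,r2:4,r3:Add2,r4:6,r5:Add1
c3: CDB Add1=5; issue ADD r4<-Add1 | r0:6,r1:7,r2:4,r3:Add2,r4:Add1,r5:5
c4: issue SUB r5<-Add3 | r0:6,r1:7,r2:4,r3:Add2,r4:Add1,r5:Add3
c5: CDB Add1=10; issue ADD r1<-Add1 | r0:6,r1:Add1,r2:4,r3:Add2,r4:10,r5:Add3
c6: CDB Add2=2; issue MUL r5<-Mul1 | r0:6,r1:Add1,r2:4,r3:2,r4:10,r5:Mul1
c7: CDB Add3=2; issue ADD r0<-Add2 | r0:Add2,r1:Add1,r2:4,r3:2,r4:10,r5:Mul1
c8: CDB Add1=8; issue MUL r5<-Mul2 | r0:Add2,r1:8,r2:4,r3:2,r4:10,r5:Mul2
c9: issue ADD r3<-Add1 | r0:Add2,r1:8,r2:4,r3:Add1,r4:10,r5:Mul2
c10: issue ADD r1<-Add3 | r0:Add2,r1:Add3,r2:4,r3:Add1,r4:10,r5:Mul2
c11: CDB Add1=14 | r0:Add2,r1:Add3,r2:4,r3:14,r4:10,r5:Mul2
c12: CDB Mul1=4 | r0:Add2,r1:Add3,r2:4,r3:14,r4:10,r5:Mul2
c13: - | r0:Add2,r1:Add3,r2:4,r3:14,r4:10,r5:Mul2
c14: CDB Add2=10 | r0:10,r1:Add3,r2:4,r3:14,r4:10,r5:Mul2
c15: - | r0:10,r1:Add3,r2:4,r3:14,r4:10,r5:Mul2

STATUS = VALUE 10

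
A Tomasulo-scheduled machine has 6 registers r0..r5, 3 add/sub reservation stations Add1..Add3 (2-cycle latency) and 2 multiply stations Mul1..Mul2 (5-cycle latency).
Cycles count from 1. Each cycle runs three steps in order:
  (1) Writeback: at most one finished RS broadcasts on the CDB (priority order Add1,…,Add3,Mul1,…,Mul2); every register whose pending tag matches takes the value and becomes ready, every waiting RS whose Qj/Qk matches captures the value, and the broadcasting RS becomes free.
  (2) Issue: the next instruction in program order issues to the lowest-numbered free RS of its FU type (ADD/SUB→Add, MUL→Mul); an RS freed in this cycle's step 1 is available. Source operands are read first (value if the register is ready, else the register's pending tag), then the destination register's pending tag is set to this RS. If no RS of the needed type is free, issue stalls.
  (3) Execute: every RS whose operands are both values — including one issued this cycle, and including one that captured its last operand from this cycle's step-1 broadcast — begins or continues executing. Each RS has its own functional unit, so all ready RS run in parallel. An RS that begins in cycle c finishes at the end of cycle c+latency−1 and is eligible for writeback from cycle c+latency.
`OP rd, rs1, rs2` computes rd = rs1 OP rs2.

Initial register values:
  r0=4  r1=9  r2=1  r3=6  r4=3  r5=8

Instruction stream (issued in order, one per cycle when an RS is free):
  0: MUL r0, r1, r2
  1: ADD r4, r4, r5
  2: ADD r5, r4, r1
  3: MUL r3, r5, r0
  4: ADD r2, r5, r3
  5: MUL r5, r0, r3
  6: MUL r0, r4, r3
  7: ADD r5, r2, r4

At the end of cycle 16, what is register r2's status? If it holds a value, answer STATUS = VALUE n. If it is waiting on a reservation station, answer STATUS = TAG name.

STATUS = VALUE 200

cycle 1: issue MUL r0<-Mul1 // r0:Mul1,r1:9,r2:1,r3:6,r4:3,r5:8
cycle 2: issue ADD r4<-Add1 // r0:Mul1,r1:9,r2:1,r3:6,r4:Add1,r5:8
cycle 3: issue ADD r5<-Add2 // r0:Mul1,r1:9,r2:1,r3:6,r4:Add1,r5:Add2
cycle 4: CDB Add1=11; issue MUL r3<-Mul2 // r0:Mul1,r1:9,r2:1,r3:Mul2,r4:11,r5:Add2
cycle 5: issue ADD r2<-Add1 // r0:Mul1,r1:9,r2:Add1,r3:Mul2,r4:11,r5:Add2
cycle 6: CDB Add2=20; stall // r0:Mul1,r1:9,r2:Add1,r3:Mul2,r4:11,r5:20
cycle 7: CDB Mul1=9; issue MUL r5<-Mul1 // r0:9,r1:9,r2:Add1,r3:Mul2,r4:11,r5:Mul1
cycle 8: stall // r0:9,r1:9,r2:Add1,r3:Mul2,r4:11,r5:Mul1
cycle 9: stall // r0:9,r1:9,r2:Add1,r3:Mul2,r4:11,r5:Mul1
cycle 10: stall // r0:9,r1:9,r2:Add1,r3:Mul2,r4:11,r5:Mul1
cycle 11: stall // r0:9,r1:9,r2:Add1,r3:Mul2,r4:11,r5:Mul1
cycle 12: CDB Mul2=180; issue MUL r0<-Mul2 // r0:Mul2,r1:9,r2:Add1,r3:180,r4:11,r5:Mul1
cycle 13: issue ADD r5<-Add2 // r0:Mul2,r1:9,r2:Add1,r3:180,r4:11,r5:Add2
cycle 14: CDB Add1=200 // r0:Mul2,r1:9,r2:200,r3:180,r4:11,r5:Add2
cycle 15: - // r0:Mul2,r1:9,r2:200,r3:180,r4:11,r5:Add2
cycle 16: CDB Add2=211 // r0:Mul2,r1:9,r2:200,r3:180,r4:11,r5:211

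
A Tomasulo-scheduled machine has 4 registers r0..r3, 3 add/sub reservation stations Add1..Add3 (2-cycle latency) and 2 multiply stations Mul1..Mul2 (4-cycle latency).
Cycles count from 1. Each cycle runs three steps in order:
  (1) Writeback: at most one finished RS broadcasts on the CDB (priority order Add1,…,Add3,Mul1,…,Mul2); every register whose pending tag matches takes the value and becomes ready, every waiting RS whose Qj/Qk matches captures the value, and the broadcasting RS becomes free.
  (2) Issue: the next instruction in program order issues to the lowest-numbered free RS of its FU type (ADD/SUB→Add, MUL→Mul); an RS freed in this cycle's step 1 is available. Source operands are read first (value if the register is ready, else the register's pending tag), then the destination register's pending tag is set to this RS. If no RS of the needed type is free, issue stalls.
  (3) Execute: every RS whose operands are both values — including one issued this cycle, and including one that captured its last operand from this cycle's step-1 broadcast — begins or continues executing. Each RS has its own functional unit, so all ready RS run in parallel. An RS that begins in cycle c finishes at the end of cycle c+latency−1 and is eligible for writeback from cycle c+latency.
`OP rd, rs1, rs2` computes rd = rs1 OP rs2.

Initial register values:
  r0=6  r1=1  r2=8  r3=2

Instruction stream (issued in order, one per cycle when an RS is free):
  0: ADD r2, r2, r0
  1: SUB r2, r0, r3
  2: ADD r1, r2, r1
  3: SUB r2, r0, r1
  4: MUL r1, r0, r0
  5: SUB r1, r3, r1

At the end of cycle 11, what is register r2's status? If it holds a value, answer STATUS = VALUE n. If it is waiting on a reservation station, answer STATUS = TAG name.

  c1: issue ADD r2<-Add1  regs: r0:6,r1:1,r2:Add1,r3:2
  c2: issue SUB r2<-Add2  regs: r0:6,r1:1,r2:Add2,r3:2
  c3: CDB Add1=14; issue ADD r1<-Add1  regs: r0:6,r1:Add1,r2:Add2,r3:2
  c4: CDB Add2=4; issue SUB r2<-Add2  regs: r0:6,r1:Add1,r2:Add2,r3:2
  c5: issue MUL r1<-Mul1  regs: r0:6,r1:Mul1,r2:Add2,r3:2
  c6: CDB Add1=5; issue SUB r1<-Add1  regs: r0:6,r1:Add1,r2:Add2,r3:2
  c7: -  regs: r0:6,r1:Add1,r2:Add2,r3:2
  c8: CDB Add2=1  regs: r0:6,r1:Add1,r2:1,r3:2
  c9: CDB Mul1=36  regs: r0:6,r1:Add1,r2:1,r3:2
  c10: -  regs: r0:6,r1:Add1,r2:1,r3:2
  c11: CDB Add1=-34  regs: r0:6,r1:-34,r2:1,r3:2

STATUS = VALUE 1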